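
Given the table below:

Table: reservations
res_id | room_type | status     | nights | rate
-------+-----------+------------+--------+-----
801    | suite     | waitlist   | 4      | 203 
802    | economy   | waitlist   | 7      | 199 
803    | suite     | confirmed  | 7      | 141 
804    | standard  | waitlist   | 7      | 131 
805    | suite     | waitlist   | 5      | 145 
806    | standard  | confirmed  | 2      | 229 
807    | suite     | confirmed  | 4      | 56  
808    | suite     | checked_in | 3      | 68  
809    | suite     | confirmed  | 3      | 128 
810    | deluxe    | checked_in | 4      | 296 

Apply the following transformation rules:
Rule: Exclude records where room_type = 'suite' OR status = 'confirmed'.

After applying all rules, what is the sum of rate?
626

Step 1: Find records where room_type = 'suite' OR status = 'confirmed'
Step 2: 7 records match, summing to 970
Step 3: Original sum: 1596
Step 4: Remaining sum = 1596 - 970 = 626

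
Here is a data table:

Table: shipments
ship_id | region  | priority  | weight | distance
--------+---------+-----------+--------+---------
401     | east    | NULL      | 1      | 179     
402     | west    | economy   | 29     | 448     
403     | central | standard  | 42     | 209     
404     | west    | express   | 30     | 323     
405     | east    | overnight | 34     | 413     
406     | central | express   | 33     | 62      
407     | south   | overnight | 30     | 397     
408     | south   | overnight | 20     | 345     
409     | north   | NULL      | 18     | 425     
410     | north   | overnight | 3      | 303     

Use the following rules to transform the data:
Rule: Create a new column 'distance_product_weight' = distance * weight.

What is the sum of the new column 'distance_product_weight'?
75096

Step 1: For each record, compute distance * weight
Example calculations:
  179 * 1 = 179
  448 * 29 = 12992
  209 * 42 = 8778
  ...
Step 2: Sum all derived values
Step 3: Total = 75096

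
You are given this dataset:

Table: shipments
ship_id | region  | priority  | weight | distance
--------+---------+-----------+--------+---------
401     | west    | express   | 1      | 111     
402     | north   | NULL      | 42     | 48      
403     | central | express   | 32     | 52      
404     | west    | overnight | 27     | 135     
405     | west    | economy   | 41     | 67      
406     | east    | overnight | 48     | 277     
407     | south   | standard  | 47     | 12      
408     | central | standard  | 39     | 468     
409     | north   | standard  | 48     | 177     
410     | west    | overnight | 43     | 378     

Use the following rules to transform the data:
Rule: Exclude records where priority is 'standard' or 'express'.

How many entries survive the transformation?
5

Step 1: Count records to exclude
  - 3 (standard) + 2 (express) = 5 records
Step 2: Total records: 10
Step 3: Remaining = 10 - 5 = 5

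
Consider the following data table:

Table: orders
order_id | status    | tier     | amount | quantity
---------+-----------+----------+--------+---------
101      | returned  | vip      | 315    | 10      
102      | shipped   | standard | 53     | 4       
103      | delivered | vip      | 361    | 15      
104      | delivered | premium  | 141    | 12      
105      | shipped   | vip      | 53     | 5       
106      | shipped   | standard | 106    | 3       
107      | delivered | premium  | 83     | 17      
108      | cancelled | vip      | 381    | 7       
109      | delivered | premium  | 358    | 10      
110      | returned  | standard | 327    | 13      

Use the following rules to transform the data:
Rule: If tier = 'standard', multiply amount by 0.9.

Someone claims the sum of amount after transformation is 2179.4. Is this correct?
No, the correct result is 2129.4.

Step 1: Calculate the correct sum after transformation
Step 2: Apply multiplier 0.9 to records where tier = 'standard'
Step 3: Correct result = 2129.4
Step 4: Claimed result = 2179.4
Step 5: 2129.4 ≠ 2179.4
Conclusion: The claimed result is incorrect. The correct answer is 2129.4.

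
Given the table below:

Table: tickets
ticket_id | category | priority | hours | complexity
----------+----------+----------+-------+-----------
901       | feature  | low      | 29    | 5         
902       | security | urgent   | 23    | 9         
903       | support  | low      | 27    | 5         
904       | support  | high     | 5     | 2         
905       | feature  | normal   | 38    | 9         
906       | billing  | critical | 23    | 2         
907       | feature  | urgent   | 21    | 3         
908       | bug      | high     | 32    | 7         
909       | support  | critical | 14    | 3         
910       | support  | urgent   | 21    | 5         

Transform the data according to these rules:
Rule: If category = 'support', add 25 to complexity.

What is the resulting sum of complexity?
150

Step 1: Count records where category = 'support': 4
Step 2: Total bonus added: 4 × 25 = 100
Step 3: Original sum of complexity: 50
Step 4: Final sum = 50 + 100 = 150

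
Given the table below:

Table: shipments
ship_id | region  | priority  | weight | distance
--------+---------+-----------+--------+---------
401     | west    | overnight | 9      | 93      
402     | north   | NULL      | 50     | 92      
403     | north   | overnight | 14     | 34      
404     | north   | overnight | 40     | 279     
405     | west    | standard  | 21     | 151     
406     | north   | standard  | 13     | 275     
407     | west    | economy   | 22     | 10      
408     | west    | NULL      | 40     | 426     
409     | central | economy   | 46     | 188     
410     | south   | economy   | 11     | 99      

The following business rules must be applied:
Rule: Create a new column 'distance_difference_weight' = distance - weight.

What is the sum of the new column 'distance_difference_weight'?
1381

Step 1: For each record, compute distance - weight
Example calculations:
  93 - 9 = 84
  92 - 50 = 42
  34 - 14 = 20
  ...
Step 2: Sum all derived values
Step 3: Total = 1381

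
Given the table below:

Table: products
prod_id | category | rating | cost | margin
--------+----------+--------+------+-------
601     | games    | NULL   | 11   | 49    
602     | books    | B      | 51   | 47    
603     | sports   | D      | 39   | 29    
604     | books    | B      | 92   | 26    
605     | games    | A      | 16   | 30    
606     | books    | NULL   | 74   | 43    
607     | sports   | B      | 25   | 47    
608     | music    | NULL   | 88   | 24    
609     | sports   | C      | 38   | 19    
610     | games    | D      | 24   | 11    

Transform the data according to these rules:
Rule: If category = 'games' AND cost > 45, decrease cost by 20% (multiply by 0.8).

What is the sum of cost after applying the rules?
458

Step 1: Find records where category = 'games' AND cost > 45
Step 2: 0 records match, summing to 0
Step 3: After multiplier: 0 × 0.8 = 0.0
Step 4: Unaffected records sum: 458
Step 5: Final sum = 0.0 + 458 = 458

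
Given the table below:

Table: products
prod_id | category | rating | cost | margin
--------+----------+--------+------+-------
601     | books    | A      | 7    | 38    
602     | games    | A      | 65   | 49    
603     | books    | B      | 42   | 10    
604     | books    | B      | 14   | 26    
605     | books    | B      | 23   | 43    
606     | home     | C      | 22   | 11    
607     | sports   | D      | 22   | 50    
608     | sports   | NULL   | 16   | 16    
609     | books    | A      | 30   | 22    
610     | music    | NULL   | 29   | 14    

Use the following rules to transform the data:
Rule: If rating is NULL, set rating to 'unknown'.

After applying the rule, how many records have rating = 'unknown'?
2

Step 1: Count records where rating IS NULL
Step 2: Found 2 records with NULL rating
Step 3: These records will have rating set to 'unknown'
Step 4: Records already having rating = 'unknown': 0
Step 5: Answer: 2 + 0 = 2 records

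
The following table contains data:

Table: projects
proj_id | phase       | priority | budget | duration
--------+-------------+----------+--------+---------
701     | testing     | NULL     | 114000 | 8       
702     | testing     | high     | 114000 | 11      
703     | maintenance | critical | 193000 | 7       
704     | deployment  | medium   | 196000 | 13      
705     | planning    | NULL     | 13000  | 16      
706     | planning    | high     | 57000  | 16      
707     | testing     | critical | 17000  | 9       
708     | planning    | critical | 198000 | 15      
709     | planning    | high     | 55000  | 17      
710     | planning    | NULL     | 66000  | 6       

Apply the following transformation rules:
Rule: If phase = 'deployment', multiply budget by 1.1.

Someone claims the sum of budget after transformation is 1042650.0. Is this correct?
No, the correct result is 1042600.0.

Step 1: Calculate the correct sum after transformation
Step 2: Apply multiplier 1.1 to records where phase = 'deployment'
Step 3: Correct result = 1042600.0
Step 4: Claimed result = 1042650.0
Step 5: 1042600.0 ≠ 1042650.0
Conclusion: The claimed result is incorrect. The correct answer is 1042600.0.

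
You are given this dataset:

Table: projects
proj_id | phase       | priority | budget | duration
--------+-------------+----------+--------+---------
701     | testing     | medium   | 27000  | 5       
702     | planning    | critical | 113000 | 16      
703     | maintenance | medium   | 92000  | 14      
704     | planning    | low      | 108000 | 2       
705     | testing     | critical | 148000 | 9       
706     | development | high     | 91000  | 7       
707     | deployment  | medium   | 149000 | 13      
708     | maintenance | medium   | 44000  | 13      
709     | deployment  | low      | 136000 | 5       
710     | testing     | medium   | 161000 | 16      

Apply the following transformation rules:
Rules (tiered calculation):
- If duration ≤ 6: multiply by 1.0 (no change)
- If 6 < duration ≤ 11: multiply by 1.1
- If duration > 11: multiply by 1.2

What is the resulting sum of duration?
116.0

Step 1: Tier 1 (duration ≤ 6): 3 records, sum = 12 × 1.0 = 12.0
Step 2: Tier 2 (6 < duration ≤ 11): 2 records, sum = 16 × 1.1 = 17.6
Step 3: Tier 3 (duration > 11): 5 records, sum = 72 × 1.2 = 86.4
Step 4: Final sum = 12.0 + 17.6 + 86.4 = 116.0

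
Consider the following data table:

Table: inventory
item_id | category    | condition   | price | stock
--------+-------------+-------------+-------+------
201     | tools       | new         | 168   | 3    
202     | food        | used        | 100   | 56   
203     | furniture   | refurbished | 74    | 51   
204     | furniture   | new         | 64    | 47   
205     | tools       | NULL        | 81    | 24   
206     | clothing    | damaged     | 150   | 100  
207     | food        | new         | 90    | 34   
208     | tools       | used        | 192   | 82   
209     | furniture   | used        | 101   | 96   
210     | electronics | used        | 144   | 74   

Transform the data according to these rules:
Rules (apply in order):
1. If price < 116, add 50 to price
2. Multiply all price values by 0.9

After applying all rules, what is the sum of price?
1317.6

Step 1: Apply Rule 1 - Add 50 to records with price < 116
  - 6 records affected: 510 + (6 × 50) = 810
  - Unaffected records: 654
  - Sum after Rule 1: 1464
Step 2: Apply Rule 2 - Multiply all by 0.9
  - 1464 × 0.9 = 1317.6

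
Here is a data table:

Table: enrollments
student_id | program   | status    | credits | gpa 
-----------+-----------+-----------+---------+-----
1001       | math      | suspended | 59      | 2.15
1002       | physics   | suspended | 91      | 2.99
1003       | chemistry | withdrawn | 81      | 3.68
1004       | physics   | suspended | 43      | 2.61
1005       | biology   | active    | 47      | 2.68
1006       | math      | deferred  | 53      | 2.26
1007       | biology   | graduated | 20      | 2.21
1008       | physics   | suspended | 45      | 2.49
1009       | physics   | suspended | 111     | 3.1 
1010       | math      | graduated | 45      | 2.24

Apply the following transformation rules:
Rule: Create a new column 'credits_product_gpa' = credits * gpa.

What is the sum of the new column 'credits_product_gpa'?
1656.14

Step 1: For each record, compute credits * gpa
Example calculations:
  59 * 2.15 = 126.85
  91 * 2.99 = 272.09
  81 * 3.68 = 298.08
  ...
Step 2: Sum all derived values
Step 3: Total = 1656.14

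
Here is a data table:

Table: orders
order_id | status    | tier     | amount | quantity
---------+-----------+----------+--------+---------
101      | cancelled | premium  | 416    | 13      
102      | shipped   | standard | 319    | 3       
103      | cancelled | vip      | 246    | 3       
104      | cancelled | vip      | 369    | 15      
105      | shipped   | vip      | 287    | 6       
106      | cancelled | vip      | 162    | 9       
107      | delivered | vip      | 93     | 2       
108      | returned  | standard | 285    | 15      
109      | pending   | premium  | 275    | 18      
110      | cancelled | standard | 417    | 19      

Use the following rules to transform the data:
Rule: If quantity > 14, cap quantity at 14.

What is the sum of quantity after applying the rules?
92

Step 1: 4 records have quantity > 14
Step 2: These records originally summed to 67
Step 3: After capping: 4 × 14 = 56
Step 4: Unaffected records sum: 36
Step 5: Final sum = 56 + 36 = 92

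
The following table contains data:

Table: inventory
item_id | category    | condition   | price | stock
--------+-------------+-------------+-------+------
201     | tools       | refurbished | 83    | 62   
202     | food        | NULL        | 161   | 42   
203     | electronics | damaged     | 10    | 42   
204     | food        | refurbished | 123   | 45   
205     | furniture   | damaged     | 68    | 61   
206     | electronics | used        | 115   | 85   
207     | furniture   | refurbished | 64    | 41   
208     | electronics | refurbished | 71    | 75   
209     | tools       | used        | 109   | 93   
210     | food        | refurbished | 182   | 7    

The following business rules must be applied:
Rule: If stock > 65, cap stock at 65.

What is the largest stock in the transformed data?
65

Step 1: Original maximum stock = 93
Step 2: Apply cap at 65
Step 3: 3 records had stock > 65 and were capped
Step 4: Maximum after transformation = 65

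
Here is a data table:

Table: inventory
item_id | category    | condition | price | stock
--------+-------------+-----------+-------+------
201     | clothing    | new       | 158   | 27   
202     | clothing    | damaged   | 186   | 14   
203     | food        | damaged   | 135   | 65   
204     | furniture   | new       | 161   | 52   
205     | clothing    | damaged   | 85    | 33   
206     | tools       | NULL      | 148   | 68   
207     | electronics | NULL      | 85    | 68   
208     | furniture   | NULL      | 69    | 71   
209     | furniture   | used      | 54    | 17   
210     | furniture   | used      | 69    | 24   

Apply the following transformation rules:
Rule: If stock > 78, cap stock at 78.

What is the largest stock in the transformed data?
71

Step 1: Original maximum stock = 71
Step 2: Check cap of 78 against maximum
Step 3: No records exceed the cap (max 71 <= cap 78), so no capping applies
Step 4: Maximum after transformation = 71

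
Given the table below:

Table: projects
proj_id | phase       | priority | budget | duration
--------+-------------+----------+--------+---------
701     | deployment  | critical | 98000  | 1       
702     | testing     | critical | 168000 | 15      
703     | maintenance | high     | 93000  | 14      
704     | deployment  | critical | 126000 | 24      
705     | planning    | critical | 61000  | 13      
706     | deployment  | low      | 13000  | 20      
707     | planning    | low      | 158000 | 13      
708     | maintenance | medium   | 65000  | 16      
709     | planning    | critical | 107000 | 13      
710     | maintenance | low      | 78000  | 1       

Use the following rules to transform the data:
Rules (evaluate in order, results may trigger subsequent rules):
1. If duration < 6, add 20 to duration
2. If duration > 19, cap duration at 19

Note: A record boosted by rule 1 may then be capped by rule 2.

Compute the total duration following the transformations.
160

Step 1: Apply rule 1 to records with duration < 6
  - 2 records get bonus of 20
  - Of these, 2 records then exceed 19 and get capped
Step 2: Apply rule 2 to records with duration > 19
  - 2 records (original) are capped
Step 3: Calculate final sum = 160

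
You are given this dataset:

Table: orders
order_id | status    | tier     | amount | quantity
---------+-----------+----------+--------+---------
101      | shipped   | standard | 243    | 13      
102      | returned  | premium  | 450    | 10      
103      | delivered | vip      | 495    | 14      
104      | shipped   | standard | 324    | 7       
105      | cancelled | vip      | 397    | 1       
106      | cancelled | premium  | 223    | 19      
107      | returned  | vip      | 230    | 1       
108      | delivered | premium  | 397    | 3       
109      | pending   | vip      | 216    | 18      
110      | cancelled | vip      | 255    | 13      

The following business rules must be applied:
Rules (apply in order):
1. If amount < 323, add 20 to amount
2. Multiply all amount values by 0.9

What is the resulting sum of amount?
2997.0

Step 1: Apply Rule 1 - Add 20 to records with amount < 323
  - 5 records affected: 1167 + (5 × 20) = 1267
  - Unaffected records: 2063
  - Sum after Rule 1: 3330
Step 2: Apply Rule 2 - Multiply all by 0.9
  - 3330 × 0.9 = 2997.0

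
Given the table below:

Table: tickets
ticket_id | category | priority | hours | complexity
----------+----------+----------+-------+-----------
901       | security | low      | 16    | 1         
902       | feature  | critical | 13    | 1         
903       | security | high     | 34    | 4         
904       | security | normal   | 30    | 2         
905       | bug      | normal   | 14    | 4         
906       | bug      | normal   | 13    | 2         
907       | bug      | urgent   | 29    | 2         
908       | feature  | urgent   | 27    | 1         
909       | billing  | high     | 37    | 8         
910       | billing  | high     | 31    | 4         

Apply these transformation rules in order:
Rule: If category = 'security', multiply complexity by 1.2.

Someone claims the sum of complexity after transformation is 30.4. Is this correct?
Yes, the result is correct.

Step 1: Calculate the correct sum after transformation
Step 2: Apply multiplier 1.2 to records where category = 'security'
Step 3: Correct result = 30.4
Step 4: Claimed result = 30.4
Step 5: 30.4 = 30.4 ✓
Conclusion: The claimed result is correct.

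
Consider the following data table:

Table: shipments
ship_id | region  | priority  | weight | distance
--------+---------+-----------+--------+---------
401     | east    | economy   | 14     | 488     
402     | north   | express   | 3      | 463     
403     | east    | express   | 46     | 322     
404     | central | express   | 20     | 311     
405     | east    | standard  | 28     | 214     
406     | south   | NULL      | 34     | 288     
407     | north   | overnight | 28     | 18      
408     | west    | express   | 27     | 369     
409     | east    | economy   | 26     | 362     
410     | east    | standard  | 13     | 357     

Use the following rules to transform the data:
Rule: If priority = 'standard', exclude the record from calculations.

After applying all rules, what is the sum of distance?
2621

Step 1: Identify records where priority = 'standard'
Step 2: The excluded records sum to 571
Step 3: Original total distance = 3192
Step 4: Remaining total = 3192 - 571 = 2621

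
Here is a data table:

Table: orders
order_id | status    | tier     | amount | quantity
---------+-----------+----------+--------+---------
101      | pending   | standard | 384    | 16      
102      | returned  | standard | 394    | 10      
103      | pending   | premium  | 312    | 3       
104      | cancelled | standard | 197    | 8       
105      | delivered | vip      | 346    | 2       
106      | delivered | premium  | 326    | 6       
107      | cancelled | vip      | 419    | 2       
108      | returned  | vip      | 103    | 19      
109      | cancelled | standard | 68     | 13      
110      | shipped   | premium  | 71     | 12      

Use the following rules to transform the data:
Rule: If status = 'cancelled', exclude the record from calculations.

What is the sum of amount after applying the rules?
1936

Step 1: Identify records where status = 'cancelled'
Step 2: The excluded records sum to 684
Step 3: Original total amount = 2620
Step 4: Remaining total = 2620 - 684 = 1936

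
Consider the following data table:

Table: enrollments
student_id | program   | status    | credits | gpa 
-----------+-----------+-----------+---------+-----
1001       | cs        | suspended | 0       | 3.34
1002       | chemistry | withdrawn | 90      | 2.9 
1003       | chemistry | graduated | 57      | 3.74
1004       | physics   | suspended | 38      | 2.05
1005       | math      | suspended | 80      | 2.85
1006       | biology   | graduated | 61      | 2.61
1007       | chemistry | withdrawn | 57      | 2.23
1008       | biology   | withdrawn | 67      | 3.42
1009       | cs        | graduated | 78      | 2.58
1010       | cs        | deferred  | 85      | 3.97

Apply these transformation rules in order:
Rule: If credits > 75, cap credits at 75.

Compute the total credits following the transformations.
580

Step 1: 4 records have credits > 75
Step 2: These records originally summed to 333
Step 3: After capping: 4 × 75 = 300
Step 4: Unaffected records sum: 280
Step 5: Final sum = 300 + 280 = 580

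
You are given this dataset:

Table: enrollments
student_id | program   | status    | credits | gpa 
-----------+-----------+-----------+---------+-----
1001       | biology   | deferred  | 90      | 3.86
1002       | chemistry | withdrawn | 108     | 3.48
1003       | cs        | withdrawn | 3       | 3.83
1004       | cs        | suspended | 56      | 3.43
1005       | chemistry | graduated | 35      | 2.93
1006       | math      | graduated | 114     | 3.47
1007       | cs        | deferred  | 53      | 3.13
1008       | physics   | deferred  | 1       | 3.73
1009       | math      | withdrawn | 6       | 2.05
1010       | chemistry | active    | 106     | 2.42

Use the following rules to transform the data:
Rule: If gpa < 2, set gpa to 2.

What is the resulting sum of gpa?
32.33

Step 1: 0 records have gpa < 2
Step 2: These records originally summed to 0
Step 3: After setting to minimum: 0 × 2 = 0
Step 4: Unaffected records sum: 32.33
Step 5: Final sum = 0 + 32.33 = 32.33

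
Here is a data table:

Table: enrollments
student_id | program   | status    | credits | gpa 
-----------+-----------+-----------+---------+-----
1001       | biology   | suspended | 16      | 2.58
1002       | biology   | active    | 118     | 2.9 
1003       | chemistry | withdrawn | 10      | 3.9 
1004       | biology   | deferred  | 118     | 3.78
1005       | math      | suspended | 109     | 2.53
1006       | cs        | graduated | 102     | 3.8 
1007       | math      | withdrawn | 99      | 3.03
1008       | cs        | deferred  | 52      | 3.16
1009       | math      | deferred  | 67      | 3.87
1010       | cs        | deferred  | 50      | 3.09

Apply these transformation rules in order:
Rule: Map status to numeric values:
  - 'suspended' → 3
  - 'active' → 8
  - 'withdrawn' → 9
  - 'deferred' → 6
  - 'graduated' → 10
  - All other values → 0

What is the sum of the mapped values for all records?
66

Step 1: Apply mapping to each record
Step 2: Count by status:
  'suspended': 2 records × 3 = 6
  'active': 1 records × 8 = 8
  'withdrawn': 2 records × 9 = 18
  'deferred': 4 records × 6 = 24
  'graduated': 1 records × 10 = 10
Step 3: Sum all mapped values = 66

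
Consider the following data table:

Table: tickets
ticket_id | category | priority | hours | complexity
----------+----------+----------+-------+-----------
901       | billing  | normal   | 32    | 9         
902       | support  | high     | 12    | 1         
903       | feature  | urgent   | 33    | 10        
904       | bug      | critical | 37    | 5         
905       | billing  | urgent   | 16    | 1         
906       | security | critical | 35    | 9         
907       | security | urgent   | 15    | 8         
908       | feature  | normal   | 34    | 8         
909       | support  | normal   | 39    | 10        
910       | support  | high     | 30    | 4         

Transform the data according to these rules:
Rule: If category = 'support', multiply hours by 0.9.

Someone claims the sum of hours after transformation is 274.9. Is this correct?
Yes, the result is correct.

Step 1: Calculate the correct sum after transformation
Step 2: Apply multiplier 0.9 to records where category = 'support'
Step 3: Correct result = 274.9
Step 4: Claimed result = 274.9
Step 5: 274.9 = 274.9 ✓
Conclusion: The claimed result is correct.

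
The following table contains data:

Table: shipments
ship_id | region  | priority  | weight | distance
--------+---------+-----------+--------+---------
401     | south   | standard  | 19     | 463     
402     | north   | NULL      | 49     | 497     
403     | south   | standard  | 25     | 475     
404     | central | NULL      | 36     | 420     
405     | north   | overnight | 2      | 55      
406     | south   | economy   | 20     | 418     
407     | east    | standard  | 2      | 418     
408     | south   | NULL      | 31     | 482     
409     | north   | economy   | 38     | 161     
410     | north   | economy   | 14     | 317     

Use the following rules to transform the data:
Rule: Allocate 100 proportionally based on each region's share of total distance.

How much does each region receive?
central: 11.33, east: 11.28, north: 27.79, south: 49.6

Step 1: Calculate total distance = 3706
Step 2: Calculate each region's proportion:
  central: 420/3706 = 11.33% → 11.33
  east: 418/3706 = 11.28% → 11.28
  north: 1030/3706 = 27.79% → 27.79
  south: 1838/3706 = 49.60% → 49.6
Step 3: Verify: sum of allocations ≈ 100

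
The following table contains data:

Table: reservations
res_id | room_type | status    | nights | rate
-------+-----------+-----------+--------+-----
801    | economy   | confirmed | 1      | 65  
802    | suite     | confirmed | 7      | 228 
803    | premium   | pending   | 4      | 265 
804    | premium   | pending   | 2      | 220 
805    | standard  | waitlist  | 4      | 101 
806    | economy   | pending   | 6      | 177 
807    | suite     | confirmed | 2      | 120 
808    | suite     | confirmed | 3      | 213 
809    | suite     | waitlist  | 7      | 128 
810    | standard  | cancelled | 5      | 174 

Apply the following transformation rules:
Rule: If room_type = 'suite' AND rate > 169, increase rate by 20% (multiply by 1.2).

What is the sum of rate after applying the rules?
1779.2

Step 1: Find records where room_type = 'suite' AND rate > 169
Step 2: 2 records match, summing to 441
Step 3: After multiplier: 441 × 1.2 = 529.2
Step 4: Unaffected records sum: 1250
Step 5: Final sum = 529.2 + 1250 = 1779.2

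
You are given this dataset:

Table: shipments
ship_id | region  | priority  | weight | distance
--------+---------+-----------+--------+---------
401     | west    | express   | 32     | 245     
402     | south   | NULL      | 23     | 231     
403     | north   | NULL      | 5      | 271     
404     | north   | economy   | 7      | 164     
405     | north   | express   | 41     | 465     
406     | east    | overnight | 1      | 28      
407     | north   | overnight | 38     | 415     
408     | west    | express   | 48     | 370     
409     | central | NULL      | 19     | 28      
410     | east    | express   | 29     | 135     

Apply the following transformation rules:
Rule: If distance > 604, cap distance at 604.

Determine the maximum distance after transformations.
465

Step 1: Original maximum distance = 465
Step 2: Check cap of 604 against maximum
Step 3: No records exceed the cap (max 465 <= cap 604), so no capping applies
Step 4: Maximum after transformation = 465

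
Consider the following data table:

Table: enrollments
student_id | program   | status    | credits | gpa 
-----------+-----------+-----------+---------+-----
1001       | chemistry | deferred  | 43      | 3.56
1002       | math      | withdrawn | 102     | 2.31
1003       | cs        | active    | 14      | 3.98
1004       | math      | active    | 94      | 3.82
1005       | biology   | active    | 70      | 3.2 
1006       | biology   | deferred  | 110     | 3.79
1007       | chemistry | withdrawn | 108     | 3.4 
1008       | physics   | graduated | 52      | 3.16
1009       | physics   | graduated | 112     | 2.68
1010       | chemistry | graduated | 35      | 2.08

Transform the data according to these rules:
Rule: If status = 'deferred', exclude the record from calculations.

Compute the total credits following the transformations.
587

Step 1: Identify records where status = 'deferred'
Step 2: The excluded records sum to 153
Step 3: Original total credits = 740
Step 4: Remaining total = 740 - 153 = 587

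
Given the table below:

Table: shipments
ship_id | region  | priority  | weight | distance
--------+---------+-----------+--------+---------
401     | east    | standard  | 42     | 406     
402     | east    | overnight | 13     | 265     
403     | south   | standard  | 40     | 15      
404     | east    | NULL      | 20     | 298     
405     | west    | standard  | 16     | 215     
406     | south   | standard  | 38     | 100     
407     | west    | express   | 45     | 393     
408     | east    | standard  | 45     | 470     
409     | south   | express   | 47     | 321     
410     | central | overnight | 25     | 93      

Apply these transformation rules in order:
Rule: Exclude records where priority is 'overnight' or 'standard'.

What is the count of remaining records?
3

Step 1: Count records to exclude
  - 2 (overnight) + 5 (standard) = 7 records
Step 2: Total records: 10
Step 3: Remaining = 10 - 7 = 3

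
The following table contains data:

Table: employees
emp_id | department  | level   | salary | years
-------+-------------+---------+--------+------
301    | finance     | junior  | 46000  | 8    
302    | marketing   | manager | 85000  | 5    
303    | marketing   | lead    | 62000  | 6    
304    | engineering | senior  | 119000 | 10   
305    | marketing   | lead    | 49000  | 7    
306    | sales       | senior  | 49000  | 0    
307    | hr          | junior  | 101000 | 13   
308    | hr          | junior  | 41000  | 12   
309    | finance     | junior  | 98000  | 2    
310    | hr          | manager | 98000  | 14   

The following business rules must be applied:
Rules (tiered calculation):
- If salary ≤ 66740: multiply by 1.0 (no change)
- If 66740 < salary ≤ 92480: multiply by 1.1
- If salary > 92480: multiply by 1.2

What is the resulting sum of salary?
839700.0

Step 1: Tier 1 (salary ≤ 66740): 5 records, sum = 247000 × 1.0 = 247000.0
Step 2: Tier 2 (66740 < salary ≤ 92480): 1 records, sum = 85000 × 1.1 = 93500.0
Step 3: Tier 3 (salary > 92480): 4 records, sum = 416000 × 1.2 = 499200.0
Step 4: Final sum = 247000.0 + 93500.0 + 499200.0 = 839700.0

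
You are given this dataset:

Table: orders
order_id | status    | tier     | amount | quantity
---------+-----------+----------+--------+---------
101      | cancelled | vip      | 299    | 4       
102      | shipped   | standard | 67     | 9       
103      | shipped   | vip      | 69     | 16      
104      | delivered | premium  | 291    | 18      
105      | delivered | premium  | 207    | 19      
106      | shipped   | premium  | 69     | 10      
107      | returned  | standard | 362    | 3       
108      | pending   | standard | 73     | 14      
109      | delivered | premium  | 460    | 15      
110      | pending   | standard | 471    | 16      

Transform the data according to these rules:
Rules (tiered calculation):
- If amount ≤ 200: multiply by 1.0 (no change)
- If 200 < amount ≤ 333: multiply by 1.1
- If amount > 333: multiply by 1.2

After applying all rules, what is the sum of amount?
2706.3

Step 1: Tier 1 (amount ≤ 200): 4 records, sum = 278 × 1.0 = 278.0
Step 2: Tier 2 (200 < amount ≤ 333): 3 records, sum = 797 × 1.1 = 876.7
Step 3: Tier 3 (amount > 333): 3 records, sum = 1293 × 1.2 = 1551.6
Step 4: Final sum = 278.0 + 876.7 + 1551.6 = 2706.3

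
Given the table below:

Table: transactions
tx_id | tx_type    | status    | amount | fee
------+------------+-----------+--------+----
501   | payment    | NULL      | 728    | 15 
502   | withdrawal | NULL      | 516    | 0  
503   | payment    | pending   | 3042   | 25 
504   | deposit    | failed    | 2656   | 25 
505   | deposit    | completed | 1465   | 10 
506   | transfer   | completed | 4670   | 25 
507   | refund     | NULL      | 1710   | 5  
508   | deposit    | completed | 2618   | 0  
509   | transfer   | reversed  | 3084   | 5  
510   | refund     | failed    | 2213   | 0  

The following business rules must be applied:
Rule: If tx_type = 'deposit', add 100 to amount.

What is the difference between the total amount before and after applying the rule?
300

Step 1: Original sum of amount = 22702
Step 2: 3 records have tx_type = 'deposit'
Step 3: Each affected record changes by 100
Step 4: Total change = 3 × 100 = 300
Step 5: New sum = 22702 + 300 = 23002
Step 6: Difference = |23002 - 22702| = 300
        (Sum increased by 300)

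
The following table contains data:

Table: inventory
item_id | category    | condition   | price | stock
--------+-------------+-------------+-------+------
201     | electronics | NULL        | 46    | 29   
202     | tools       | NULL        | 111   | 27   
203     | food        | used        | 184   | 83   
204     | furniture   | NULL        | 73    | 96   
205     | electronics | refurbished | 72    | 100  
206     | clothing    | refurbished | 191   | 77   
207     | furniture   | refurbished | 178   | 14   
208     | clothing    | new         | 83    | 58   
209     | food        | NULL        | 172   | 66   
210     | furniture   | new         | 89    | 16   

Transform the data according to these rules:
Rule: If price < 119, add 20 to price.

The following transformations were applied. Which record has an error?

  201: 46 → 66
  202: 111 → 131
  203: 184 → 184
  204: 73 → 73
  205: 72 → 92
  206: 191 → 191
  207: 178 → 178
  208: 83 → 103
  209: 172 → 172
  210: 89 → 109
Record 204 has an error. The correct transformed value should be 93, not 73.

Step 1: Check each record against the rule
Step 2: Record 204 has price = 73
Step 3: Since 73 < 119, the bonus should have been applied
Step 4: Correct value = 93, but claimed value = 73
Conclusion: Record 204 has the error.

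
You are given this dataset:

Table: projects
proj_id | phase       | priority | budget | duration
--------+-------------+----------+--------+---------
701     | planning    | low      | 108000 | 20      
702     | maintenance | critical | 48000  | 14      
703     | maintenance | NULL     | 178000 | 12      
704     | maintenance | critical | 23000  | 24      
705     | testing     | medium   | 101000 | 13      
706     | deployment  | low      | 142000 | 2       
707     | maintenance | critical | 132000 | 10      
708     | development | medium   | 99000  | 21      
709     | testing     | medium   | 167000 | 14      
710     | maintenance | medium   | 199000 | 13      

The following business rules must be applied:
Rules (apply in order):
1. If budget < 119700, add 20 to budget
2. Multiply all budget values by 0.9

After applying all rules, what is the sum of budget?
1077390.0

Step 1: Apply Rule 1 - Add 20 to records with budget < 119700
  - 5 records affected: 379000 + (5 × 20) = 379100
  - Unaffected records: 818000
  - Sum after Rule 1: 1197100
Step 2: Apply Rule 2 - Multiply all by 0.9
  - 1197100 × 0.9 = 1077390.0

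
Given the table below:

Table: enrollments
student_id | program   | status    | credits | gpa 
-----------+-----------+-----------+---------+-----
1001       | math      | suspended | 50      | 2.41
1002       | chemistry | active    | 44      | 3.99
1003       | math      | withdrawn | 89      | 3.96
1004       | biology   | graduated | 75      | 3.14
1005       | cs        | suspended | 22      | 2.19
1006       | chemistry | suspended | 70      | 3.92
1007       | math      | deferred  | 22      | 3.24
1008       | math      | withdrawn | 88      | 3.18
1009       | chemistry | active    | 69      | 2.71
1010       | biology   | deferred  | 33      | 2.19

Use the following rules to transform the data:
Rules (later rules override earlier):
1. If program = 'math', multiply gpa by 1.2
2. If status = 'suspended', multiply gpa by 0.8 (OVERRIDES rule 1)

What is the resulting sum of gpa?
31.3

Step 1: Rule 2 takes priority for records with status = 'suspended'
  - 3 records: 8.52 × 0.8 = 6.82
Step 2: Rule 1 applies to remaining records with program = 'math'
  - 3 records: 10.38 × 1.2 = 12.46
Step 3: Other records unchanged: 12.03
Step 4: Final sum = 6.82 + 12.46 + 12.03 = 31.3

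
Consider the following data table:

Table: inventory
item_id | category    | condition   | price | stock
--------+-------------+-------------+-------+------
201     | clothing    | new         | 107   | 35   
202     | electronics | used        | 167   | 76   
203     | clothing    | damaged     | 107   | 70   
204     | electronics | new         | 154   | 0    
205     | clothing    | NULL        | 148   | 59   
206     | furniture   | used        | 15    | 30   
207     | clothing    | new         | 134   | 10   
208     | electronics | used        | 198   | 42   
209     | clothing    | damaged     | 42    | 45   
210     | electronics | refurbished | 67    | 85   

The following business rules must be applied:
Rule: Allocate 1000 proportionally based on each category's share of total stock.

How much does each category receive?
clothing: 484.51, electronics: 449.12, furniture: 66.37

Step 1: Calculate total stock = 452
Step 2: Calculate each category's proportion:
  clothing: 219/452 = 48.45% → 484.51
  electronics: 203/452 = 44.91% → 449.12
  furniture: 30/452 = 6.64% → 66.37
Step 3: Verify: sum of allocations ≈ 1000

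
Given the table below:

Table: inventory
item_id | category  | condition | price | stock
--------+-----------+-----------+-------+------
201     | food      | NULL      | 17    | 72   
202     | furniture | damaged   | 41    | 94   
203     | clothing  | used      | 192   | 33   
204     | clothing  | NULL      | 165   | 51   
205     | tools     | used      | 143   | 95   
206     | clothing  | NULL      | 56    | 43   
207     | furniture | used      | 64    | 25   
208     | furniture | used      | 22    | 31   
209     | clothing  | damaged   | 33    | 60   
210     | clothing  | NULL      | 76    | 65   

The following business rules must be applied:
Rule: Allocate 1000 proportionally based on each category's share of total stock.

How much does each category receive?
clothing: 442.88, food: 126.54, furniture: 263.62, tools: 166.96

Step 1: Calculate total stock = 569
Step 2: Calculate each category's proportion:
  clothing: 252/569 = 44.29% → 442.88
  food: 72/569 = 12.65% → 126.54
  furniture: 150/569 = 26.36% → 263.62
  tools: 95/569 = 16.70% → 166.96
Step 3: Verify: sum of allocations ≈ 1000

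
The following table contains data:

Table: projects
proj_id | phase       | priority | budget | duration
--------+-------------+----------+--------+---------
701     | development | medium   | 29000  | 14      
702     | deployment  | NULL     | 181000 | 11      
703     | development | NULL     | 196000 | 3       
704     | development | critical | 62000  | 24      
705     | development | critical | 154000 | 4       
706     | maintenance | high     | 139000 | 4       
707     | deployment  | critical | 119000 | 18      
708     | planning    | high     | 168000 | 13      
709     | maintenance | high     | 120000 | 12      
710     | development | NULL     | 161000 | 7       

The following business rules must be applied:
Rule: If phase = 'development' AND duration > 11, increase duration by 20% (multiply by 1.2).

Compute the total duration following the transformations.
117.6

Step 1: Find records where phase = 'development' AND duration > 11
Step 2: 2 records match, summing to 38
Step 3: After multiplier: 38 × 1.2 = 45.6
Step 4: Unaffected records sum: 72
Step 5: Final sum = 45.6 + 72 = 117.6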